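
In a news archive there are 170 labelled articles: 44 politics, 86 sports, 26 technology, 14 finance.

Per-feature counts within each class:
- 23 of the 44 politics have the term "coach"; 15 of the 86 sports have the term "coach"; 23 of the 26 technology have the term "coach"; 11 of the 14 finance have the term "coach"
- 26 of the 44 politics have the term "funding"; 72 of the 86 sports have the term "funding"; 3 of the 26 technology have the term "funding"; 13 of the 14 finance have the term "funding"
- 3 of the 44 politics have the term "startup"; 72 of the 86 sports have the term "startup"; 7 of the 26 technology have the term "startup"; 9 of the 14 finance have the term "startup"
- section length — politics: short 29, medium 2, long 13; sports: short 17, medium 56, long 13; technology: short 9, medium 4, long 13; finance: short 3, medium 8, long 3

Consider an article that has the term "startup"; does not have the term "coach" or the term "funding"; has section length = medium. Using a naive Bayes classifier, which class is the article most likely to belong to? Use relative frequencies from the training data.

sports

politics: (44/170) × (21/44) × (18/44) × (3/44) × (2/44) ≈ 0.000156616
sports: (86/170) × (71/86) × (14/86) × (72/86) × (56/86) ≈ 0.0370649
technology: (26/170) × (3/26) × (23/26) × (7/26) × (4/26) ≈ 0.000646604
finance: (14/170) × (3/14) × (1/14) × (9/14) × (8/14) ≈ 0.000463042
Highest score → sports.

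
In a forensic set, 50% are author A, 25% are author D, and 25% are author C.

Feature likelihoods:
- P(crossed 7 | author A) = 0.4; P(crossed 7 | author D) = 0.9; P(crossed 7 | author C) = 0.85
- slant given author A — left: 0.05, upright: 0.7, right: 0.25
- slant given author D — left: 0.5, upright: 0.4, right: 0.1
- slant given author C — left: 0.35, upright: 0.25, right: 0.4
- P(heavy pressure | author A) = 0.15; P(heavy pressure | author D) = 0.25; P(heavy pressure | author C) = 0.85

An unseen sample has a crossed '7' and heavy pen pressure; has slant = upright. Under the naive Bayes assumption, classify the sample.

author C

author A: 0.5 × 0.4 × 0.7 × 0.15 = 0.021
author D: 0.25 × 0.9 × 0.4 × 0.25 = 0.0225
author C: 0.25 × 0.85 × 0.25 × 0.85 = 0.04515625
Highest score → author C.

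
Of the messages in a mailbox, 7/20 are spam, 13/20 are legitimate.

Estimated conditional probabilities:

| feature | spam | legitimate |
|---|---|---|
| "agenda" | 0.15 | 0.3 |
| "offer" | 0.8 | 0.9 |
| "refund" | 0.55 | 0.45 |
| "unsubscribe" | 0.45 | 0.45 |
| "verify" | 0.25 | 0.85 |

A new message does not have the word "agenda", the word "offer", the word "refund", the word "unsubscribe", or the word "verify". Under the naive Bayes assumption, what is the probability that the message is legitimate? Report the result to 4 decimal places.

spam: 0.35 × (1−0.15) × (1−0.8) × (1−0.55) × (1−0.45) × (1−0.25) = 0.0110446875
legitimate: 0.65 × (1−0.3) × (1−0.9) × (1−0.45) × (1−0.45) × (1−0.85) = 0.0020645625
P(legitimate | x) = 0.0020645625 / 0.01310925 ≈ 0.1575

0.1575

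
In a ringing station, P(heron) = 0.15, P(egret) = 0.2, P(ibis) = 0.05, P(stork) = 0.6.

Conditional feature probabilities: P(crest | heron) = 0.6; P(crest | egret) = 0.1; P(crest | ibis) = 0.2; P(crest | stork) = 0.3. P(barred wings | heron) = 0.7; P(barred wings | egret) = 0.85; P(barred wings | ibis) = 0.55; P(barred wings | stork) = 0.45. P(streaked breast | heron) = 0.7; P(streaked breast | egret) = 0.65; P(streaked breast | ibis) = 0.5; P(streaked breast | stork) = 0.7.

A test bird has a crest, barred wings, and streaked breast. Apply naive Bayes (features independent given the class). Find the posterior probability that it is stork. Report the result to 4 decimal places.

0.4948

heron: 0.15 × 0.6 × 0.7 × 0.7 = 0.0441
egret: 0.2 × 0.1 × 0.85 × 0.65 = 0.01105
ibis: 0.05 × 0.2 × 0.55 × 0.5 = 0.00275
stork: 0.6 × 0.3 × 0.45 × 0.7 = 0.0567
P(stork | x) = 0.0567 / 0.1146 ≈ 0.4948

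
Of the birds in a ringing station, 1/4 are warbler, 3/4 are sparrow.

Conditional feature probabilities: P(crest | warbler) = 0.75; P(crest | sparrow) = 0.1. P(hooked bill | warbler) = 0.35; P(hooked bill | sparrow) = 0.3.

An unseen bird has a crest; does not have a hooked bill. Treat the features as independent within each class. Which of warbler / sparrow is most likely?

warbler: 0.25 × 0.75 × (1−0.35) = 0.121875
sparrow: 0.75 × 0.1 × (1−0.3) = 0.0525
Highest score → warbler.

warbler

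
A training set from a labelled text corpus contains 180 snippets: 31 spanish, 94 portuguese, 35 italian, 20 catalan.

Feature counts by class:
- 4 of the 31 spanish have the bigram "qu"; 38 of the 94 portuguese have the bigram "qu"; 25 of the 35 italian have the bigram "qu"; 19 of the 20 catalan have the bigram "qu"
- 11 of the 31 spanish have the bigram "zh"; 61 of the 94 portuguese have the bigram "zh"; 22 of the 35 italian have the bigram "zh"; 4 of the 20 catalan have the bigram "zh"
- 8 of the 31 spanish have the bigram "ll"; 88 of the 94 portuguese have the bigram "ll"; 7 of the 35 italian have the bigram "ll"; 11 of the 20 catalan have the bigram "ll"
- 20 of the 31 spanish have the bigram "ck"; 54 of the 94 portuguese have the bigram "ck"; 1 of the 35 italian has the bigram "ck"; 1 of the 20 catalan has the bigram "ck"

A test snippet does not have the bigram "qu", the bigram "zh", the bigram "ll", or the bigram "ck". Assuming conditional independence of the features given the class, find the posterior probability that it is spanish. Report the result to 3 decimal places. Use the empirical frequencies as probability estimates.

0.549

spanish: (31/180) × (27/31) × (20/31) × (23/31) × (11/31) ≈ 0.0254775
portuguese: (94/180) × (56/94) × (33/94) × (6/94) × (40/94) ≈ 0.00296659
italian: (35/180) × (10/35) × (13/35) × (28/35) × (34/35) ≈ 0.0160363
catalan: (20/180) × (1/20) × (16/20) × (9/20) × (19/20) = 0.0019
P(spanish | x) = 0.0254775 / 0.04638039 ≈ 0.549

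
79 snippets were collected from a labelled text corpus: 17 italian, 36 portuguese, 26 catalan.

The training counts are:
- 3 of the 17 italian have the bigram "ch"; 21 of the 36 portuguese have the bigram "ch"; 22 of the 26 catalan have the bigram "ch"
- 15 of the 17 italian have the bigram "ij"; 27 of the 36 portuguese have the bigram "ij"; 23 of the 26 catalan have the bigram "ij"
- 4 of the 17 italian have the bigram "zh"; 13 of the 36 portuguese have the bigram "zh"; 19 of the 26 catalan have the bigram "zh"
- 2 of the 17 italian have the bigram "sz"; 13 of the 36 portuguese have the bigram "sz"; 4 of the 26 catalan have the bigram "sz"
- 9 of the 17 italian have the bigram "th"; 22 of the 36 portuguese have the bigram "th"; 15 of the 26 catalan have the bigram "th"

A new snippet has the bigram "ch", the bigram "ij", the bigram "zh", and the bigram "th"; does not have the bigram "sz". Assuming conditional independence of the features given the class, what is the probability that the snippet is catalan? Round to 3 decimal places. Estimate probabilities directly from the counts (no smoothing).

0.734

italian: (17/79) × (3/17) × (15/17) × (4/17) × (15/17) × (9/17) ≈ 0.00368285
portuguese: (36/79) × (21/36) × (27/36) × (13/36) × (23/36) × (22/36) ≈ 0.0281086
catalan: (26/79) × (22/26) × (23/26) × (19/26) × (22/26) × (15/26) ≈ 0.0878815
P(catalan | x) = 0.0878815 / 0.11967295 ≈ 0.734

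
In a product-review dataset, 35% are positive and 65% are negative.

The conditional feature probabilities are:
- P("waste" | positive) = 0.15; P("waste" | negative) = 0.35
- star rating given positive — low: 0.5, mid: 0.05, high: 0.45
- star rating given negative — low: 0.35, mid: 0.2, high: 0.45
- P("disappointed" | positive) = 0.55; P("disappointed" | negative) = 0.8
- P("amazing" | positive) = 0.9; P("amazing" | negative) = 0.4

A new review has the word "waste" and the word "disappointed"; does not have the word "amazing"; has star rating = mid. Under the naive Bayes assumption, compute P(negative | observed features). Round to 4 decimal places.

positive: 0.35 × 0.15 × 0.05 × 0.55 × (1−0.9) = 0.000144375
negative: 0.65 × 0.35 × 0.2 × 0.8 × (1−0.4) = 0.02184
P(negative | x) = 0.02184 / 0.021984375 ≈ 0.9934

0.9934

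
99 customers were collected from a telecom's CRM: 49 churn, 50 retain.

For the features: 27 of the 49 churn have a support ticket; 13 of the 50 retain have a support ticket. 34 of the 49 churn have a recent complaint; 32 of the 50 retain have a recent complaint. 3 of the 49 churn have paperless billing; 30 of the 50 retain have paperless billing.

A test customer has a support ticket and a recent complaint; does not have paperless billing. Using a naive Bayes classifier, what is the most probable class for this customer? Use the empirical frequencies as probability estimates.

churn

churn: (49/99) × (27/49) × (34/49) × (46/49) ≈ 0.177653
retain: (50/99) × (13/50) × (32/50) × (20/50) ≈ 0.0336162
Highest score → churn.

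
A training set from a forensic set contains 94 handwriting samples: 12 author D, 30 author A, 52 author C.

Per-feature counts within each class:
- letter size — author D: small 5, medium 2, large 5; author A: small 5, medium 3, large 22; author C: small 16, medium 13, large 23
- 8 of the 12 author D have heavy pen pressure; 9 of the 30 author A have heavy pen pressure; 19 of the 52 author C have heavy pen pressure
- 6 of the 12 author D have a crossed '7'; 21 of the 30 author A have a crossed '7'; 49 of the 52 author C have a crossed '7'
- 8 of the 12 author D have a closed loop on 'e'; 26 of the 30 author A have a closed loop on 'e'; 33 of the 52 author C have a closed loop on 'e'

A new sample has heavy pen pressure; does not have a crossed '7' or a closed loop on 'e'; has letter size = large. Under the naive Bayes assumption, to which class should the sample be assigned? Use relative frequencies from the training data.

author D: (12/94) × (5/12) × (8/12) × (6/12) × (4/12) ≈ 0.00591017
author A: (30/94) × (22/30) × (9/30) × (9/30) × (4/30) ≈ 0.00280851
author C: (52/94) × (23/52) × (19/52) × (3/52) × (19/52) ≈ 0.0018846
Highest score → author D.

author D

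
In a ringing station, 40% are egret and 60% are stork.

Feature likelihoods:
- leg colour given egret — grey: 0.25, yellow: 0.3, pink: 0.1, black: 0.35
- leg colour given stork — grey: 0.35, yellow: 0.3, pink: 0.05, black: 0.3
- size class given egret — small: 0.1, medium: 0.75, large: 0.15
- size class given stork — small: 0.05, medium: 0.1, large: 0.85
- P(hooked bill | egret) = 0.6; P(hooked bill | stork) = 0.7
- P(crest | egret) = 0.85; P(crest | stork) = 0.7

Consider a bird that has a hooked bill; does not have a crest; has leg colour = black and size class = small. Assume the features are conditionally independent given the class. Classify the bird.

stork

egret: 0.4 × 0.35 × 0.1 × 0.6 × (1−0.85) = 0.00126
stork: 0.6 × 0.3 × 0.05 × 0.7 × (1−0.7) = 0.00189
Highest score → stork.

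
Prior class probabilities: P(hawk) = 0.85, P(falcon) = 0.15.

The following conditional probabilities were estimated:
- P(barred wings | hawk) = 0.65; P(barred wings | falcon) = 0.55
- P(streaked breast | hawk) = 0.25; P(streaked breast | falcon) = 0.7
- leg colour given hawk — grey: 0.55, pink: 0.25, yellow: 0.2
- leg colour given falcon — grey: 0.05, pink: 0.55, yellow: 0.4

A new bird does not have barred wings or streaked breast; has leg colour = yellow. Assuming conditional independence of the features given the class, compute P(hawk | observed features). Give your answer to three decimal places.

0.846

hawk: 0.85 × (1−0.65) × (1−0.25) × 0.2 = 0.044625
falcon: 0.15 × (1−0.55) × (1−0.7) × 0.4 = 0.0081
P(hawk | x) = 0.044625 / 0.052725 ≈ 0.846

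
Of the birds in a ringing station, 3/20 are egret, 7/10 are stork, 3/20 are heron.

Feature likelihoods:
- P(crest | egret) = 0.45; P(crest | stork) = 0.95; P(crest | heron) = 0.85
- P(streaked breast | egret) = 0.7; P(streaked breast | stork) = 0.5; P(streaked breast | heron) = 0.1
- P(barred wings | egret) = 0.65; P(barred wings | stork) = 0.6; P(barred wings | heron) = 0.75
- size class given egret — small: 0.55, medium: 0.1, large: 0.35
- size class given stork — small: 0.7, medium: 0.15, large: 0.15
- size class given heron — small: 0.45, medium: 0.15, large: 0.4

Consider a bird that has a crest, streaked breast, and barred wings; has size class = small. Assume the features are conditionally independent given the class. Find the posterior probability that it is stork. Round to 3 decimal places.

0.868

egret: 0.15 × 0.45 × 0.7 × 0.65 × 0.55 = 0.016891875
stork: 0.7 × 0.95 × 0.5 × 0.6 × 0.7 = 0.13965
heron: 0.15 × 0.85 × 0.1 × 0.75 × 0.45 = 0.004303125
P(stork | x) = 0.13965 / 0.160845 ≈ 0.868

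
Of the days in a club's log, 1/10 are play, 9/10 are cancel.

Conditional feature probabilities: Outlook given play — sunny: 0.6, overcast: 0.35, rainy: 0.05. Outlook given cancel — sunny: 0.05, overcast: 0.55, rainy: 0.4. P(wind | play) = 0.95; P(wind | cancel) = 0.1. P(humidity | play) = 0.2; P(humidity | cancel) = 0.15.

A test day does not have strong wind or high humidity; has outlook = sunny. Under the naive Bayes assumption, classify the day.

play: 0.1 × 0.6 × (1−0.95) × (1−0.2) = 0.0024
cancel: 0.9 × 0.05 × (1−0.1) × (1−0.15) = 0.034425
Highest score → cancel.

cancel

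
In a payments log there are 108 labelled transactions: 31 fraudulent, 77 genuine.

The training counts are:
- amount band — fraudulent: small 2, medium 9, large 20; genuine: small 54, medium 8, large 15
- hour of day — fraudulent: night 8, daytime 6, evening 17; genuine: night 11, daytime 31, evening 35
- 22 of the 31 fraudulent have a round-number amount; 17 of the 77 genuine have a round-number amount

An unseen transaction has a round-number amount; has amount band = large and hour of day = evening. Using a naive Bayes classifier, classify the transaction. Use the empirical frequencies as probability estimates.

fraudulent: (31/108) × (20/31) × (17/31) × (22/31) ≈ 0.07207
genuine: (77/108) × (15/77) × (35/77) × (17/77) ≈ 0.0139381
Highest score → fraudulent.

fraudulent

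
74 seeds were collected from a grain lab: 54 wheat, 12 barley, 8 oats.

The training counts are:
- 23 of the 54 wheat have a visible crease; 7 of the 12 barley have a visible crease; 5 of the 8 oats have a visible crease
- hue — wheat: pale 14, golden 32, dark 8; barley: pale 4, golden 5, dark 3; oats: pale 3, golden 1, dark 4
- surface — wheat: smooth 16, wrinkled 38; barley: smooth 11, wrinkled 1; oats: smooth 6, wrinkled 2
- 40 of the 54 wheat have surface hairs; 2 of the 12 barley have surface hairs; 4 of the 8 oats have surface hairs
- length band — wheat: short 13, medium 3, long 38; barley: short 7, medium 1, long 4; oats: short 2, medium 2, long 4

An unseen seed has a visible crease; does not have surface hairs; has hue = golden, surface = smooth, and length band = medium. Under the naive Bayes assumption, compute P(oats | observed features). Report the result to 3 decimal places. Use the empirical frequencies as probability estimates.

wheat: (54/74) × (23/54) × (32/54) × (16/54) × (14/54) × (3/54) ≈ 0.000786032
barley: (12/74) × (7/12) × (5/12) × (11/12) × (10/12) × (1/12) ≈ 0.00250902
oats: (8/74) × (5/8) × (1/8) × (6/8) × (4/8) × (2/8) ≈ 0.000791807
P(oats | x) = 0.000791807 / 0.004086859 ≈ 0.194

0.194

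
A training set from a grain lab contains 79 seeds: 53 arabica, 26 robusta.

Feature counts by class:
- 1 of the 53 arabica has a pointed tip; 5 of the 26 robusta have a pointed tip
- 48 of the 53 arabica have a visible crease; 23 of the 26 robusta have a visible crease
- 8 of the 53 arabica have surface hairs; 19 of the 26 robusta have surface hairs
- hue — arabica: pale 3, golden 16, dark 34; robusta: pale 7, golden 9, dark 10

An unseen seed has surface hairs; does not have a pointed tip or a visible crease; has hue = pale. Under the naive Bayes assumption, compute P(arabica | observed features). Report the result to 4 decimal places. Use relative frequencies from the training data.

0.0808

arabica: (53/79) × (52/53) × (5/53) × (8/53) × (3/53) ≈ 0.000530554
robusta: (26/79) × (21/26) × (3/26) × (19/26) × (7/26) ≈ 0.00603455
P(arabica | x) = 0.000530554 / 0.006565104 ≈ 0.0808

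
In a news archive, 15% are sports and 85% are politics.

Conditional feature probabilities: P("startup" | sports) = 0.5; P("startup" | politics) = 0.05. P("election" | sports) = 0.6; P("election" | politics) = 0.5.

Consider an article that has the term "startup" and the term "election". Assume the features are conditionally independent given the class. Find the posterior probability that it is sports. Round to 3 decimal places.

0.679

sports: 0.15 × 0.5 × 0.6 = 0.045
politics: 0.85 × 0.05 × 0.5 = 0.02125
P(sports | x) = 0.045 / 0.06625 ≈ 0.679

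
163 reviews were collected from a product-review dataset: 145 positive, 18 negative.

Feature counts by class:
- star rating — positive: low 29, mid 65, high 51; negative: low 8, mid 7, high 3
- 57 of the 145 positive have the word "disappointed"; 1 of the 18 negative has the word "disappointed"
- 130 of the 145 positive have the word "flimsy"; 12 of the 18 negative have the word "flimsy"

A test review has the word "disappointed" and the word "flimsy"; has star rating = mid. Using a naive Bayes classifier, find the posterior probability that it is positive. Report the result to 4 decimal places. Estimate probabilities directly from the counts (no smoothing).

positive: (145/163) × (65/145) × (57/145) × (130/145) ≈ 0.140543
negative: (18/163) × (7/18) × (1/18) × (12/18) ≈ 0.00159055
P(positive | x) = 0.140543 / 0.14213355 ≈ 0.9888

0.9888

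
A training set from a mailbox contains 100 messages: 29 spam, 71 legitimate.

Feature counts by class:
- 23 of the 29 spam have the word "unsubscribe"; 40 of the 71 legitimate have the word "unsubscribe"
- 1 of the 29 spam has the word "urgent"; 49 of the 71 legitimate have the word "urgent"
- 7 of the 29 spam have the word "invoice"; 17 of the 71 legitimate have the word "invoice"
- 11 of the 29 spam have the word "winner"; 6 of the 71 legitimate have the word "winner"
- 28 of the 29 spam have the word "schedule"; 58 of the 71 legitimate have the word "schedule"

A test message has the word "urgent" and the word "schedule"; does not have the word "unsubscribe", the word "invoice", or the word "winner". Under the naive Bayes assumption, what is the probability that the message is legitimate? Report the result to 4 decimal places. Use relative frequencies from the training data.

spam: (29/100) × (6/29) × (1/29) × (22/29) × (18/29) × (28/29) ≈ 0.000940616
legitimate: (71/100) × (31/71) × (49/71) × (54/71) × (65/71) × (58/71) ≈ 0.121691
P(legitimate | x) = 0.121691 / 0.122631616 ≈ 0.9923

0.9923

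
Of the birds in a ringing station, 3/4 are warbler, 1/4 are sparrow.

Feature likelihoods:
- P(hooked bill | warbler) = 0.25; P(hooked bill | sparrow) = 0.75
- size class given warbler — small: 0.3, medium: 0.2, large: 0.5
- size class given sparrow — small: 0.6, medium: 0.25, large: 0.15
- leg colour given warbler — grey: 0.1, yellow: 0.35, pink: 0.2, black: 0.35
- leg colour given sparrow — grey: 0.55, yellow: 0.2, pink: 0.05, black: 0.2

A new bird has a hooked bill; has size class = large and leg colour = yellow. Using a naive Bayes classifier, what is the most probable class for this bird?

warbler

warbler: 0.75 × 0.25 × 0.5 × 0.35 = 0.0328125
sparrow: 0.25 × 0.75 × 0.15 × 0.2 = 0.005625
Highest score → warbler.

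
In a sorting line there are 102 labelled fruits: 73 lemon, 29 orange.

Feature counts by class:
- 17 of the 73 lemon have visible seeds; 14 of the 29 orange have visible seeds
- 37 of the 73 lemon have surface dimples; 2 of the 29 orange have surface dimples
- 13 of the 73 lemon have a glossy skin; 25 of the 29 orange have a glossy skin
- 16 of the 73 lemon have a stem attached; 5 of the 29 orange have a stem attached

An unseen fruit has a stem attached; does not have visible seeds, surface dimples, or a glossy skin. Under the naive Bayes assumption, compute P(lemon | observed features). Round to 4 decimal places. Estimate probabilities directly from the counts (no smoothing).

lemon: (73/102) × (56/73) × (36/73) × (60/73) × (16/73) ≈ 0.0487745
orange: (29/102) × (15/29) × (27/29) × (4/29) × (5/29) ≈ 0.00325605
P(lemon | x) = 0.0487745 / 0.05203055 ≈ 0.9374

0.9374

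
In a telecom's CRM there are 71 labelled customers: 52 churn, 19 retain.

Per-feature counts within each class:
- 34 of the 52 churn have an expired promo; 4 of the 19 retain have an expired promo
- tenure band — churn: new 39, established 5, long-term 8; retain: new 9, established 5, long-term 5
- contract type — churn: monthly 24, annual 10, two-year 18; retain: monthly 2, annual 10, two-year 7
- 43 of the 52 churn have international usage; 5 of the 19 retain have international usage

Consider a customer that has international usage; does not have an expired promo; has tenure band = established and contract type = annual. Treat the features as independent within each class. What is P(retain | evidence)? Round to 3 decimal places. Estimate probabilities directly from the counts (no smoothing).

0.665

churn: (52/71) × (18/52) × (5/52) × (10/52) × (43/52) ≈ 0.00387652
retain: (19/71) × (15/19) × (5/19) × (10/19) × (5/19) ≈ 0.00770038
P(retain | x) = 0.00770038 / 0.0115769 ≈ 0.665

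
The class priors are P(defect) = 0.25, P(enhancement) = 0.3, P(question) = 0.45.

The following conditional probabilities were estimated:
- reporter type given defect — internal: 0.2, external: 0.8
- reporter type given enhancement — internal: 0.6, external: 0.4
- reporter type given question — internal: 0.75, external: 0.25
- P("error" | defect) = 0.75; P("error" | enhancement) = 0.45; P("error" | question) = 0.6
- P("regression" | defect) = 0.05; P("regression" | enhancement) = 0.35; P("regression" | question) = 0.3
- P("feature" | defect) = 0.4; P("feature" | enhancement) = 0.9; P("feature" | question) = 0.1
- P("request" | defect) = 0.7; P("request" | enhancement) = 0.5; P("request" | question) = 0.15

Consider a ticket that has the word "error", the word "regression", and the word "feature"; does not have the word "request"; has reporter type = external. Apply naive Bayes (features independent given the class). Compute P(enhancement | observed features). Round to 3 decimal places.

defect: 0.25 × 0.8 × 0.75 × 0.05 × 0.4 × (1−0.7) = 0.0009
enhancement: 0.3 × 0.4 × 0.45 × 0.35 × 0.9 × (1−0.5) = 0.008505
question: 0.45 × 0.25 × 0.6 × 0.3 × 0.1 × (1−0.15) = 0.00172125
P(enhancement | x) = 0.008505 / 0.01112625 ≈ 0.764

0.764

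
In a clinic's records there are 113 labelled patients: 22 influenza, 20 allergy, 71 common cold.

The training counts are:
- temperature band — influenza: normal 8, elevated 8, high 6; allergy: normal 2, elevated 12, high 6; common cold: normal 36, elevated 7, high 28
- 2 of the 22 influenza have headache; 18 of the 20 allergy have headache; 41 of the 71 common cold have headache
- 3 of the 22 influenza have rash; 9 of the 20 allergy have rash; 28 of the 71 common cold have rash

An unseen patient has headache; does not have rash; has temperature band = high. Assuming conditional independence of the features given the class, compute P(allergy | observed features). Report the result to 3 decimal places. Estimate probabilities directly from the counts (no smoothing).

0.224

influenza: (22/113) × (6/22) × (2/22) × (19/22) ≈ 0.0041688
allergy: (20/113) × (6/20) × (18/20) × (11/20) ≈ 0.0262832
common cold: (71/113) × (28/71) × (41/71) × (43/71) ≈ 0.0866593
P(allergy | x) = 0.0262832 / 0.1171113 ≈ 0.224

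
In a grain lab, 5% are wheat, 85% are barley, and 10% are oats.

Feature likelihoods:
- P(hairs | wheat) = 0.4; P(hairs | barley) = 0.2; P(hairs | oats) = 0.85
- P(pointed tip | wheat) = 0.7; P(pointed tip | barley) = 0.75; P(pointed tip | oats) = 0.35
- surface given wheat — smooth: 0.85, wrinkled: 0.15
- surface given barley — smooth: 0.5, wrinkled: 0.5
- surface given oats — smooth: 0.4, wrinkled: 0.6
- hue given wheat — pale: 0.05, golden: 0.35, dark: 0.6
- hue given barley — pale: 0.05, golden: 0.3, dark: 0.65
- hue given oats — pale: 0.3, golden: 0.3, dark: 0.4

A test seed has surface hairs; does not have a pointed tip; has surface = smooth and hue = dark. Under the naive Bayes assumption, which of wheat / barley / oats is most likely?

barley

wheat: 0.05 × 0.4 × (1−0.7) × 0.85 × 0.6 = 0.00306
barley: 0.85 × 0.2 × (1−0.75) × 0.5 × 0.65 = 0.0138125
oats: 0.1 × 0.85 × (1−0.35) × 0.4 × 0.4 = 0.00884
Highest score → barley.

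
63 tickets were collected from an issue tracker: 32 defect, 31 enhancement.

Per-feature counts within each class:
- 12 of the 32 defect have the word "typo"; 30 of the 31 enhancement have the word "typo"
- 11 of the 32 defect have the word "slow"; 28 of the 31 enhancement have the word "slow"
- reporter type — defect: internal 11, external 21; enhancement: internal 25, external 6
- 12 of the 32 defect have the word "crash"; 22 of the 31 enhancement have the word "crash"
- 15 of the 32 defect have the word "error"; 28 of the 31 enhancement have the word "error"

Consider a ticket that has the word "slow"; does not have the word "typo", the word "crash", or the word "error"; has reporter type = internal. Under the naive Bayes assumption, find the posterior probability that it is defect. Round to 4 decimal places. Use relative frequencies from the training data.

0.9746

defect: (32/63) × (20/32) × (11/32) × (11/32) × (20/32) × (17/32) ≈ 0.0124553
enhancement: (31/63) × (1/31) × (28/31) × (25/31) × (9/31) × (3/31) ≈ 0.000324844
P(defect | x) = 0.0124553 / 0.012780144 ≈ 0.9746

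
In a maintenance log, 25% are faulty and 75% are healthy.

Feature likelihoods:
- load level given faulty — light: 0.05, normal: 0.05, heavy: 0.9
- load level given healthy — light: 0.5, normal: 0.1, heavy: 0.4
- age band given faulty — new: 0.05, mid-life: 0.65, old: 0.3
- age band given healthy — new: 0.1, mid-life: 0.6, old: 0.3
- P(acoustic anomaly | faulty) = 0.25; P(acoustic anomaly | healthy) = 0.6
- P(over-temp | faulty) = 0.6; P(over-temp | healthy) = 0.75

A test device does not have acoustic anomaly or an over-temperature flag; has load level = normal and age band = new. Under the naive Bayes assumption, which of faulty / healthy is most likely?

healthy

faulty: 0.25 × 0.05 × 0.05 × (1−0.25) × (1−0.6) = 0.0001875
healthy: 0.75 × 0.1 × 0.1 × (1−0.6) × (1−0.75) = 0.00075
Highest score → healthy.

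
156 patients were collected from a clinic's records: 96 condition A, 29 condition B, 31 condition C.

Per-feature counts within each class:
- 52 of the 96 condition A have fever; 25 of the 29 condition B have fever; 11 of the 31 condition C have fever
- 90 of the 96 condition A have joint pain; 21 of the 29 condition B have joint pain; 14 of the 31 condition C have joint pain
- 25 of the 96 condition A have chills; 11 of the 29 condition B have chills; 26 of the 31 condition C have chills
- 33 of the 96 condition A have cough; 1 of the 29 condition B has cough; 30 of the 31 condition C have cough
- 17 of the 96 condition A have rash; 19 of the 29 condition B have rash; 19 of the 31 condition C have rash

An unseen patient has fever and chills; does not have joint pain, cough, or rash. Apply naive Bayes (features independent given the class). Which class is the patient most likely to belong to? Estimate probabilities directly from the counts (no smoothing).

condition B

condition A: (96/156) × (52/96) × (6/96) × (25/96) × (63/96) × (79/96) ≈ 0.0029299
condition B: (29/156) × (25/29) × (8/29) × (11/29) × (28/29) × (10/29) ≈ 0.00558295
condition C: (31/156) × (11/31) × (17/31) × (26/31) × (1/31) × (12/31) ≈ 0.000404972
Highest score → condition B.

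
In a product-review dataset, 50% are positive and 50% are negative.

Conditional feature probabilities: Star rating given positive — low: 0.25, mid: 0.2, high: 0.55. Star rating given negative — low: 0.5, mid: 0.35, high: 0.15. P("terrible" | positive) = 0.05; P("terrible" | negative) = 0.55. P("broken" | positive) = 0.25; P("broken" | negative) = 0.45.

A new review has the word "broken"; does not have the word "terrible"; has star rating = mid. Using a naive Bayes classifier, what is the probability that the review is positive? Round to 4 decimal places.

0.4013

positive: 0.5 × 0.2 × (1−0.05) × 0.25 = 0.02375
negative: 0.5 × 0.35 × (1−0.55) × 0.45 = 0.0354375
P(positive | x) = 0.02375 / 0.0591875 ≈ 0.4013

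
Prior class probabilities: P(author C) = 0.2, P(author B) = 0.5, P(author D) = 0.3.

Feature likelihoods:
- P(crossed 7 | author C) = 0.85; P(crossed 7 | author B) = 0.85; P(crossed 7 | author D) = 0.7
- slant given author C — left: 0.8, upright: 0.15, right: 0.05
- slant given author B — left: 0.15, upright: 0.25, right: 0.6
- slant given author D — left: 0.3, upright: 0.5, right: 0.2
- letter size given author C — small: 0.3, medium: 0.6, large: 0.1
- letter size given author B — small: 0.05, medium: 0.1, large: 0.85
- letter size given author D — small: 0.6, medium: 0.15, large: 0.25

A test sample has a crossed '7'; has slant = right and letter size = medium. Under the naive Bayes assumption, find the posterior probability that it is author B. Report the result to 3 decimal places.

author C: 0.2 × 0.85 × 0.05 × 0.6 = 0.0051
author B: 0.5 × 0.85 × 0.6 × 0.1 = 0.0255
author D: 0.3 × 0.7 × 0.2 × 0.15 = 0.0063
P(author B | x) = 0.0255 / 0.0369 ≈ 0.691

0.691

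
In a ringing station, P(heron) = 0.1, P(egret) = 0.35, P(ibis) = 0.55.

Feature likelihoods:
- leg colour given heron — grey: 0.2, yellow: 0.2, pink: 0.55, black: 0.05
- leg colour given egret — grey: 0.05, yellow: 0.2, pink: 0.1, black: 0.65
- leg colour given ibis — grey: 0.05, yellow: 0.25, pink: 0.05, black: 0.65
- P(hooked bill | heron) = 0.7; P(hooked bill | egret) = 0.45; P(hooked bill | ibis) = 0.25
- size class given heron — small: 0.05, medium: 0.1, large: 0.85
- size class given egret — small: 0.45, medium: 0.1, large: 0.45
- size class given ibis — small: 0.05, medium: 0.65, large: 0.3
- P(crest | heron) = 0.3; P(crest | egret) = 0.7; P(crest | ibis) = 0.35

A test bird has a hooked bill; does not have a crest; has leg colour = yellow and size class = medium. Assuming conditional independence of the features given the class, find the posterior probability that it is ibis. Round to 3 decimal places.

heron: 0.1 × 0.2 × 0.7 × 0.1 × (1−0.3) = 0.00098
egret: 0.35 × 0.2 × 0.45 × 0.1 × (1−0.7) = 0.000945
ibis: 0.55 × 0.25 × 0.25 × 0.65 × (1−0.35) = 0.0145234375
P(ibis | x) = 0.0145234375 / 0.0164484375 ≈ 0.883

0.883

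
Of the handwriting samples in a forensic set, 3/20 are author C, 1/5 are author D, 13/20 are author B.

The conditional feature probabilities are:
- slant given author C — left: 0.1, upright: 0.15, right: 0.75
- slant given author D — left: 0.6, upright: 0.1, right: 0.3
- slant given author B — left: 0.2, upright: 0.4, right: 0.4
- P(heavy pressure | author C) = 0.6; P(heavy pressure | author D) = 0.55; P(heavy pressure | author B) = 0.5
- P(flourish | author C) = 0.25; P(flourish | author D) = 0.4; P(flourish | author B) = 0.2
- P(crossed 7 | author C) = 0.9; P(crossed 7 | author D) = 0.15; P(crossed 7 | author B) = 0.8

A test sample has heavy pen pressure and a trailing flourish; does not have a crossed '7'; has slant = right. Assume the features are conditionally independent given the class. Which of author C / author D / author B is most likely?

author C: 0.15 × 0.75 × 0.6 × 0.25 × (1−0.9) = 0.0016875
author D: 0.2 × 0.3 × 0.55 × 0.4 × (1−0.15) = 0.01122
author B: 0.65 × 0.4 × 0.5 × 0.2 × (1−0.8) = 0.0052
Highest score → author D.

author D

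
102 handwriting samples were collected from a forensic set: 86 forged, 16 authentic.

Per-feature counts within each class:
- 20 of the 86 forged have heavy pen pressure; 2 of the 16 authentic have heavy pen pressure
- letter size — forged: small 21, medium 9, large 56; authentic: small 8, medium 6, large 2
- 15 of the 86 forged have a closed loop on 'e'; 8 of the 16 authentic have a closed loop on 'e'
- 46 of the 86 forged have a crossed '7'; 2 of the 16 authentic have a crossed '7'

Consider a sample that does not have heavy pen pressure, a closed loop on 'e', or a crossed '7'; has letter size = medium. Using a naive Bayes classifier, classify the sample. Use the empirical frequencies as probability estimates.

forged: (86/102) × (66/86) × (9/86) × (71/86) × (40/86) ≈ 0.0260022
authentic: (16/102) × (14/16) × (6/16) × (8/16) × (14/16) ≈ 0.0225184
Highest score → forged.

forged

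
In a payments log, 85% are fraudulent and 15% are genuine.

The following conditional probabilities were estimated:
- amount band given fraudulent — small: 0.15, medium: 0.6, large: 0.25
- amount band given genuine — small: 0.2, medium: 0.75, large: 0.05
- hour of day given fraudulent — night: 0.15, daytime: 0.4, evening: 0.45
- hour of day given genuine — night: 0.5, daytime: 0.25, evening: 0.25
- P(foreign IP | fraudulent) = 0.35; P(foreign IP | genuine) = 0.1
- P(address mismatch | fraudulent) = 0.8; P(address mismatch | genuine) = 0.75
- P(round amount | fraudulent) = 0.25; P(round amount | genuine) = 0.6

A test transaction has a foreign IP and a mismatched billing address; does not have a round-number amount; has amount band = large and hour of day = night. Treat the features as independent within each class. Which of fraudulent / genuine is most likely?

fraudulent: 0.85 × 0.25 × 0.15 × 0.35 × 0.8 × (1−0.25) = 0.00669375
genuine: 0.15 × 0.05 × 0.5 × 0.1 × 0.75 × (1−0.6) = 0.0001125
Highest score → fraudulent.

fraudulent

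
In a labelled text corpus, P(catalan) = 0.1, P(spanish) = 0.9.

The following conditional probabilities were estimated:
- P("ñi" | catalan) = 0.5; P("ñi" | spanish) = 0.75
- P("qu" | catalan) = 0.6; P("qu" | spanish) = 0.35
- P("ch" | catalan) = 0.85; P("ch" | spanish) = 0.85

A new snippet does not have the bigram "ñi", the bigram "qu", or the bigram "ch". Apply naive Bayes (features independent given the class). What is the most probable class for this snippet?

spanish

catalan: 0.1 × (1−0.5) × (1−0.6) × (1−0.85) = 0.003
spanish: 0.9 × (1−0.75) × (1−0.35) × (1−0.85) = 0.0219375
Highest score → spanish.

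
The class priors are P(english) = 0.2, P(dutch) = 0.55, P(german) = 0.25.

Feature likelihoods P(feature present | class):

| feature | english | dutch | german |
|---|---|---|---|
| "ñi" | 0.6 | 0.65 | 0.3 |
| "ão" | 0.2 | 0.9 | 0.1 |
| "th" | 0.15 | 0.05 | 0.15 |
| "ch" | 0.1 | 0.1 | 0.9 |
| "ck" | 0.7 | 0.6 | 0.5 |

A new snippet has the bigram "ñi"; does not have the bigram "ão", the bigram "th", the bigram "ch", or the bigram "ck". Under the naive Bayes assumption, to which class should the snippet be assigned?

english: 0.2 × 0.6 × (1−0.2) × (1−0.15) × (1−0.1) × (1−0.7) = 0.022032
dutch: 0.55 × 0.65 × (1−0.9) × (1−0.05) × (1−0.1) × (1−0.6) = 0.0122265
german: 0.25 × 0.3 × (1−0.1) × (1−0.15) × (1−0.9) × (1−0.5) = 0.00286875
Highest score → english.

english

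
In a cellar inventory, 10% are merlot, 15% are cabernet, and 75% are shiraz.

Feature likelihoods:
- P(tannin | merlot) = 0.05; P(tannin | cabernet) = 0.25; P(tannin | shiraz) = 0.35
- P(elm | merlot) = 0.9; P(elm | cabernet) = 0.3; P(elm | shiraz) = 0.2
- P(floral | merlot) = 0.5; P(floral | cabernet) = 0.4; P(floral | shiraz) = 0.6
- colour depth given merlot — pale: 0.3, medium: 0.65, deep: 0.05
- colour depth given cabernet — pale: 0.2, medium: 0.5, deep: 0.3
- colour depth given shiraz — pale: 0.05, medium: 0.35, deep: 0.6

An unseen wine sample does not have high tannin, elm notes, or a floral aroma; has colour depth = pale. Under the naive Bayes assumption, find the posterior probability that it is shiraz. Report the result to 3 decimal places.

merlot: 0.1 × (1−0.05) × (1−0.9) × (1−0.5) × 0.3 = 0.001425
cabernet: 0.15 × (1−0.25) × (1−0.3) × (1−0.4) × 0.2 = 0.00945
shiraz: 0.75 × (1−0.35) × (1−0.2) × (1−0.6) × 0.05 = 0.0078
P(shiraz | x) = 0.0078 / 0.018675 ≈ 0.418

0.418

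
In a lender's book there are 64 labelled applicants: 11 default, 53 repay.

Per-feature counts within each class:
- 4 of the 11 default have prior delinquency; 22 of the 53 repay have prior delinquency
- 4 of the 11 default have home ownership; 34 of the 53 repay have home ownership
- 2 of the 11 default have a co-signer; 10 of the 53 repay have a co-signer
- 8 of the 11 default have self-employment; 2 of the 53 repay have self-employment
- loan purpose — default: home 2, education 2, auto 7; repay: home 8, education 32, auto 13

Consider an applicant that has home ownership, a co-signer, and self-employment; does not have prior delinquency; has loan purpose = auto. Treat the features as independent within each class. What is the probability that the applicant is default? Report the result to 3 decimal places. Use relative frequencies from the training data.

0.860

default: (11/64) × (7/11) × (4/11) × (2/11) × (8/11) × (7/11) ≈ 0.00334677
repay: (53/64) × (31/53) × (34/53) × (10/53) × (2/53) × (13/53) ≈ 0.000542663
P(default | x) = 0.00334677 / 0.003889433 ≈ 0.860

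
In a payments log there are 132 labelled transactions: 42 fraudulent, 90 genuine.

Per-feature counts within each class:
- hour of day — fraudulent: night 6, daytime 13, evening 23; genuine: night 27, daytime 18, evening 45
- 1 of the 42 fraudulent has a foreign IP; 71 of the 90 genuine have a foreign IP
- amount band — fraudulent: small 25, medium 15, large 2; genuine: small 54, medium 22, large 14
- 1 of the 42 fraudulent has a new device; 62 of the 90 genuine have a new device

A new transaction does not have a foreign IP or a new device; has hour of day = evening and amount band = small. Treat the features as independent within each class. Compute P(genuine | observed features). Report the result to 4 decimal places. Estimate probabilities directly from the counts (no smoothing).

0.1197

fraudulent: (42/132) × (23/42) × (41/42) × (25/42) × (41/42) ≈ 0.0988357
genuine: (90/132) × (45/90) × (19/90) × (54/90) × (28/90) ≈ 0.0134343
P(genuine | x) = 0.0134343 / 0.11227 ≈ 0.1197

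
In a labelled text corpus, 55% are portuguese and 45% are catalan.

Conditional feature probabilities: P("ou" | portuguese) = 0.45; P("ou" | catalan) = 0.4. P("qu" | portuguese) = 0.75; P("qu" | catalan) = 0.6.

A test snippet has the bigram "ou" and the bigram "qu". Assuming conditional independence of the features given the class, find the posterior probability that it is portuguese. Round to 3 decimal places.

0.632

portuguese: 0.55 × 0.45 × 0.75 = 0.185625
catalan: 0.45 × 0.4 × 0.6 = 0.108
P(portuguese | x) = 0.185625 / 0.293625 ≈ 0.632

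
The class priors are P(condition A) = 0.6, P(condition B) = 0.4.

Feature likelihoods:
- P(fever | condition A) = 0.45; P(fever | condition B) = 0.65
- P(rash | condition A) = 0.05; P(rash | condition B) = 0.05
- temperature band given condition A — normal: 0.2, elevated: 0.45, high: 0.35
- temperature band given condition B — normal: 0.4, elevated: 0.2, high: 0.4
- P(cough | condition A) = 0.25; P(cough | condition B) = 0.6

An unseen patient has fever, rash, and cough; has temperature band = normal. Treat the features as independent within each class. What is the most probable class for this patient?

condition A: 0.6 × 0.45 × 0.05 × 0.2 × 0.25 = 0.000675
condition B: 0.4 × 0.65 × 0.05 × 0.4 × 0.6 = 0.00312
Highest score → condition B.

condition B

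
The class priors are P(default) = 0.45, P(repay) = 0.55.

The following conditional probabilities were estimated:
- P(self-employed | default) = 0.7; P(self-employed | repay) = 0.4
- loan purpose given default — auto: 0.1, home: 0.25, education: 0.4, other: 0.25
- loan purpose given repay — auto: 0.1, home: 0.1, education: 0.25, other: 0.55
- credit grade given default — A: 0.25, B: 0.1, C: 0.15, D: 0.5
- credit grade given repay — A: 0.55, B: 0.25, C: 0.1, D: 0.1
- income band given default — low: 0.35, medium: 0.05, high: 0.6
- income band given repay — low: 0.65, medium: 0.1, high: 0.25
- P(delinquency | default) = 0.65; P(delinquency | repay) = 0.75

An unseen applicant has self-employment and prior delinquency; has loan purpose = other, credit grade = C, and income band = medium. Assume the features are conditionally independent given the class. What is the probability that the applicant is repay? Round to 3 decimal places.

0.703

default: 0.45 × 0.7 × 0.25 × 0.15 × 0.05 × 0.65 = 0.00038390625
repay: 0.55 × 0.4 × 0.55 × 0.1 × 0.1 × 0.75 = 0.0009075
P(repay | x) = 0.0009075 / 0.00129140625 ≈ 0.703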